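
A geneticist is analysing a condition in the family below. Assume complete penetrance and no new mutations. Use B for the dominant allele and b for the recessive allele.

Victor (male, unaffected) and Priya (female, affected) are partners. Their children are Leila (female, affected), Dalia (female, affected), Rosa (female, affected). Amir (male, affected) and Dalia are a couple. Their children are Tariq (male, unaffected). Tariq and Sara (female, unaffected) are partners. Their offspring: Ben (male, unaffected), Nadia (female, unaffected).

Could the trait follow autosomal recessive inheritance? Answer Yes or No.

No

Under autosomal recessive, Tariq (unaffected, male) cannot arise from Amir (affected) × Dalia (affected).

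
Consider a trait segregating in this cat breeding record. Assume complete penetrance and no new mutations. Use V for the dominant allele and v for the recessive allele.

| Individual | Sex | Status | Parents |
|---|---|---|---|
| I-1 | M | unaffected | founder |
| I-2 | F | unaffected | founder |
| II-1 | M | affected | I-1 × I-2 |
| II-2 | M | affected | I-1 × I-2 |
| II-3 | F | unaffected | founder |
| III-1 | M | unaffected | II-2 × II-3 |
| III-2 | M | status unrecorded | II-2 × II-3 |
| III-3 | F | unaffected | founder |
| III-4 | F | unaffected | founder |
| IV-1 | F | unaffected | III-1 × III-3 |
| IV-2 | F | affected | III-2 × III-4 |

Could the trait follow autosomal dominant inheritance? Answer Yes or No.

No

Under autosomal dominant, II-1 (affected, male) cannot arise from I-1 (unaffected) × I-2 (unaffected).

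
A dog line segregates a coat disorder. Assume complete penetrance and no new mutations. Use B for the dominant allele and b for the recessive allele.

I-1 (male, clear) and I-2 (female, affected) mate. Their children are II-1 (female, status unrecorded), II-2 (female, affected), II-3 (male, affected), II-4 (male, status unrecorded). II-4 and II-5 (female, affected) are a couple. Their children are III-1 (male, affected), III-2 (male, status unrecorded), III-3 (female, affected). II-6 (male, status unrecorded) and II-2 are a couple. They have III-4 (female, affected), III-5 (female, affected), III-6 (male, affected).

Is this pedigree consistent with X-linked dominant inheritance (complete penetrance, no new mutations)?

Yes

A consistent assignment under X-linked dominant exists: I-1 X^b Y, I-2 X^B X^B, II-1 X^B X^b, II-2 X^B X^b, II-3 X^B Y, II-4 X^B Y, II-5 X^B X^B, II-6 X^B Y, III-1 X^B Y, III-2 X^B Y, III-3 X^B X^B, III-4 X^B X^B, III-5 X^B X^B, III-6 X^B Y.
In this assignment every recorded phenotype matches its genotype and every non-founder's genotype is obtainable from its parents' genotypes, so the pedigree is consistent.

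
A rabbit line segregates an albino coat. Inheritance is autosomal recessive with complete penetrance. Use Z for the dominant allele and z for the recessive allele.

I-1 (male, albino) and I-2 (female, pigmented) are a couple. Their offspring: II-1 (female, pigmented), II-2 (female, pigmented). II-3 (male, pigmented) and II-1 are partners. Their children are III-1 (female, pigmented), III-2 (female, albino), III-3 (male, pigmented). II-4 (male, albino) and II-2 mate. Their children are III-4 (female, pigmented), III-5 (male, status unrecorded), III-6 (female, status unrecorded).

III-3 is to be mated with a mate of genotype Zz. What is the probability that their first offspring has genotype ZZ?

II-3 is pigmented so carries Z and passed z to III-2 (zz), so II-3 is Zz.
II-1 is pigmented so carries Z and received z from I-1 (zz), so II-1 is Zz.
III-3 is a pigmented offspring of II-3 (Zz) × II-1 (Zz), whose cross gives 1/4 ZZ : 1/2 Zz : 1/4 zz; conditioning on being pigmented, III-3 is ZZ with probability 1/3, Zz with probability 2/3.
Summing over parental genotype combinations, P(offspring has genotype ZZ) = 1/3·1/2 + 2/3·1/4 = 1/3.

1/3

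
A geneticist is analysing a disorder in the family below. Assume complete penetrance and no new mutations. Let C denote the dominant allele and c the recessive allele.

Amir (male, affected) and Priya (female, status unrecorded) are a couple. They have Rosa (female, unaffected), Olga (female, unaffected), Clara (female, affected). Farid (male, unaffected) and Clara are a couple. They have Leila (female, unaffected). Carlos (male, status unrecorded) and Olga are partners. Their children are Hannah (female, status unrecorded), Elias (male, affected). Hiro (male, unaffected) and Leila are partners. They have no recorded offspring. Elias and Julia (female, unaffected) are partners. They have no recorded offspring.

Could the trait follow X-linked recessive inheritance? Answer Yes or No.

A consistent assignment under X-linked recessive exists: Amir X^c Y, Priya X^C X^c, Rosa X^C X^c, Olga X^C X^c, Clara X^c X^c, Farid X^C Y, Carlos X^C Y, Leila X^C X^c, Hiro X^C Y, Hannah X^C X^C, Elias X^c Y, Julia X^C X^C.
In this assignment every recorded phenotype matches its genotype and every non-founder's genotype is obtainable from its parents' genotypes, so the pedigree is consistent.

Yes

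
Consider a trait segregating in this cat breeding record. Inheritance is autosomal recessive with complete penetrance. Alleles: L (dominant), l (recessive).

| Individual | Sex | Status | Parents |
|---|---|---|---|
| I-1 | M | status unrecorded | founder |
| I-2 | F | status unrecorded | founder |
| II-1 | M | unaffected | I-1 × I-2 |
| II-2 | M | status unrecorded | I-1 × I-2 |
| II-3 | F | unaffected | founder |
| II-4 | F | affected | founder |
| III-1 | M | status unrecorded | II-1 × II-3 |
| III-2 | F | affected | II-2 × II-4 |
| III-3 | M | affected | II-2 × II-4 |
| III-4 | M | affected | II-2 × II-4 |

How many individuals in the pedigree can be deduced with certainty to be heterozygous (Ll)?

0

No individual's genotype is forced to Ll by the pedigree, so the count is 0.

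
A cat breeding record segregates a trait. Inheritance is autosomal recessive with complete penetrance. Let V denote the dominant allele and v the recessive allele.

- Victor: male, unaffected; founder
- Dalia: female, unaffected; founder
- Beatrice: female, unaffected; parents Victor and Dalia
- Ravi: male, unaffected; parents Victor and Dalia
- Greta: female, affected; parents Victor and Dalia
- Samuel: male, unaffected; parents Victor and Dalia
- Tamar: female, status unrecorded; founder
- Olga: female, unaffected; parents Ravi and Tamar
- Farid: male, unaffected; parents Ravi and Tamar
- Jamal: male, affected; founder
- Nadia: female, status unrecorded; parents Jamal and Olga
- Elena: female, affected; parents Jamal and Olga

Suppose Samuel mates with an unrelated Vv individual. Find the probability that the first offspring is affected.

Victor is unaffected so carries V and passed v to Greta (vv), so Victor is Vv.
Dalia is unaffected so carries V and passed v to Greta (vv), so Dalia is Vv.
Samuel is an unaffected offspring of Victor (Vv) × Dalia (Vv), whose cross gives 1/4 VV : 1/2 Vv : 1/4 vv; conditioning on being unaffected, Samuel is VV with probability 1/3, Vv with probability 2/3.
Summing over parental genotype combinations, P(offspring is affected) = 2/3·1/4 = 1/6.

1/6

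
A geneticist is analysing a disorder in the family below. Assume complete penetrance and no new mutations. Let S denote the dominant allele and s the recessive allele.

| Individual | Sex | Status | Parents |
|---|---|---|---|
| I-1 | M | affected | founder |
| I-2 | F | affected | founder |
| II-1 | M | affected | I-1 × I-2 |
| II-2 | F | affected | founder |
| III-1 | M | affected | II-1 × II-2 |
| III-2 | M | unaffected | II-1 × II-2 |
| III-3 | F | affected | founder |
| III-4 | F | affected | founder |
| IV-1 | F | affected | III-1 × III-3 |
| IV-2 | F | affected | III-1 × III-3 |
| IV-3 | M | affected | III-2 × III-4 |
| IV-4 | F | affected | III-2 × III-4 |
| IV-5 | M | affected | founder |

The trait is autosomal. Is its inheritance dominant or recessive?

II-1 and II-2 are both affected yet have an unaffected child III-2. Under a recessive model two affected parents are homozygous and every child would be affected, so the trait cannot be recessive.

dominant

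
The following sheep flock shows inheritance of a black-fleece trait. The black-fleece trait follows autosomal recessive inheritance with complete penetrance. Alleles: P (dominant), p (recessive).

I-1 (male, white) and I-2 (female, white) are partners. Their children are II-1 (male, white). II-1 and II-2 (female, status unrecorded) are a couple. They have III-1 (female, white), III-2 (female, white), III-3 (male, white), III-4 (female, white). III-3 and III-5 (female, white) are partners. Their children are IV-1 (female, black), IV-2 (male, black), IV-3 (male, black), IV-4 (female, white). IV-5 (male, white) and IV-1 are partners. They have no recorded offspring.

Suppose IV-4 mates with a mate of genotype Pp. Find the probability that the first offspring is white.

5/6

III-3 is white so carries P and passed p to IV-1 (pp), so III-3 is Pp.
III-5 is white so carries P and passed p to IV-1 (pp), so III-5 is Pp.
IV-4 is a white offspring of III-3 (Pp) × III-5 (Pp), whose cross gives 1/4 PP : 1/2 Pp : 1/4 pp; conditioning on being white, IV-4 is PP with probability 1/3, Pp with probability 2/3.
Summing over parental genotype combinations, P(offspring is white) = 1/3·1 + 2/3·3/4 = 5/6.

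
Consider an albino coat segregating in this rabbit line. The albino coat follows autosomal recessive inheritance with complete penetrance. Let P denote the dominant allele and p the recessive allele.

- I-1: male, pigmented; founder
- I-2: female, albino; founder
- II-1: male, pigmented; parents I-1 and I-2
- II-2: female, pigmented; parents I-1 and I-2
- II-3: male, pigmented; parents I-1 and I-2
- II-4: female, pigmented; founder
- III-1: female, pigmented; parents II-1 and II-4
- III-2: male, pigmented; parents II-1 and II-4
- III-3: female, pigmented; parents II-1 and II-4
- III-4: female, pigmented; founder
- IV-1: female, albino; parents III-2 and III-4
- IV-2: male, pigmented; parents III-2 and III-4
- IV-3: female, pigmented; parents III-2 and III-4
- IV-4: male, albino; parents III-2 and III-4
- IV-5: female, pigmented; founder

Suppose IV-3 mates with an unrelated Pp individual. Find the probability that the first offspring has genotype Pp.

1/2

III-2 is pigmented so carries P and passed p to IV-1 (pp), so III-2 is Pp.
III-4 is pigmented so carries P and passed p to IV-1 (pp), so III-4 is Pp.
IV-3 is a pigmented offspring of III-2 (Pp) × III-4 (Pp), whose cross gives 1/4 PP : 1/2 Pp : 1/4 pp; conditioning on being pigmented, IV-3 is PP with probability 1/3, Pp with probability 2/3.
Summing over parental genotype combinations, P(offspring has genotype Pp) = 1/3·1/2 + 2/3·1/2 = 1/2.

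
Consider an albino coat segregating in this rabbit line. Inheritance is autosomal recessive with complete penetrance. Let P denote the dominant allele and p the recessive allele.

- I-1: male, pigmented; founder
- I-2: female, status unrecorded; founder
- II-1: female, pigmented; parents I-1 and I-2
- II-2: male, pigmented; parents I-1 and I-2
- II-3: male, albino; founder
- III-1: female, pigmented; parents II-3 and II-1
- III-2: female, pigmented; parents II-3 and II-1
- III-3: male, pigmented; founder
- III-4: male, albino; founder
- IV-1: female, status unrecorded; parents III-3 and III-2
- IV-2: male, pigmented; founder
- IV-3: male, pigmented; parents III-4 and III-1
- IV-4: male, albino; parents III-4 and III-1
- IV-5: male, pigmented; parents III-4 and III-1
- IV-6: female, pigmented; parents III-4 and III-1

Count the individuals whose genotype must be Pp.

5

Obligate heterozygotes: III-1 is pigmented so carries P and received p from II-3 (pp), so III-1 is Pp; III-2 is pigmented so carries P and received p from II-3 (pp), so III-2 is Pp; IV-3 is pigmented so carries P and received p from III-4 (pp), so IV-3 is Pp; IV-5 is pigmented so carries P and received p from III-4 (pp), so IV-5 is Pp; IV-6 is pigmented so carries P and received p from III-4 (pp), so IV-6 is Pp.
Every other individual is either homozygous by phenotype or has at least one consistent homozygous assignment, so the count is 5.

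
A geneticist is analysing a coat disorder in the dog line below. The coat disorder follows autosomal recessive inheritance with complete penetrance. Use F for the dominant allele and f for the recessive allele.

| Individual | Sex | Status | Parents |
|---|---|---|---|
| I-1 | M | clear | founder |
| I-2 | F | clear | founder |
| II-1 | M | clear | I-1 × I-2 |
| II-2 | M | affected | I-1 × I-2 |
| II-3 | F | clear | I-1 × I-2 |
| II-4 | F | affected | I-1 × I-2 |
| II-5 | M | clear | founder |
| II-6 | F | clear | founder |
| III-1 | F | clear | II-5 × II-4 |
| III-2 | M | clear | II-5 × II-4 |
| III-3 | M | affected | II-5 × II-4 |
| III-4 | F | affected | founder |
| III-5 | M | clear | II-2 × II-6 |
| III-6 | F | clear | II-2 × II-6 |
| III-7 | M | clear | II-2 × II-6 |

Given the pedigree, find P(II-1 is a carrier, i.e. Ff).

2/3

I-1 is clear so carries F and passed f to II-2 (ff), so I-1 is Ff.
I-2 is clear so carries F and passed f to II-2 (ff), so I-2 is Ff.
Their cross gives offspring ratios 1/4 FF : 1/2 Ff : 1/4 ff. Conditioning on II-1 being clear, P(Ff) = 1/2 / 3/4 = 2/3.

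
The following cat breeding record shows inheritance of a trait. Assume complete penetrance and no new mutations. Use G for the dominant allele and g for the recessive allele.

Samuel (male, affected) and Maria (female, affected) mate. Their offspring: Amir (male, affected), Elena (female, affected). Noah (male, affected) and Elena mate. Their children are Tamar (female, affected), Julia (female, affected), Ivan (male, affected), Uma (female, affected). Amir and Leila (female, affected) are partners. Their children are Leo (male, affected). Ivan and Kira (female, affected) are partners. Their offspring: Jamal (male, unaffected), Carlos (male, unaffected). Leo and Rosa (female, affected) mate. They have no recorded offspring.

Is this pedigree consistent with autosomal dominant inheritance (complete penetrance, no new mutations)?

Yes

A consistent assignment under autosomal dominant exists: Samuel GG, Maria GG, Amir GG, Elena GG, Noah Gg, Leila GG, Tamar GG, Julia GG, Ivan Gg, Uma GG, Kira Gg, Leo GG, Rosa GG, Jamal gg, Carlos gg.
In this assignment every recorded phenotype matches its genotype and every non-founder's genotype is obtainable from its parents' genotypes, so the pedigree is consistent.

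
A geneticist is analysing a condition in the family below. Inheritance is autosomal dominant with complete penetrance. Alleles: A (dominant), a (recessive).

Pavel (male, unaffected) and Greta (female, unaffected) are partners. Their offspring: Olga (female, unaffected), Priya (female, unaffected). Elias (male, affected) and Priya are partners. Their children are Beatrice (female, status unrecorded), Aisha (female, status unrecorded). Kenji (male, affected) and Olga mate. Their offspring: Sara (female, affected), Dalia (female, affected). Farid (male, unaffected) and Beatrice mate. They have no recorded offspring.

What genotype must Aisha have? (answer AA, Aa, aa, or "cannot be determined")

cannot be determined

Aisha's phenotype is unrecorded, and no parent or child forces a single allele at both positions; consistent genotype assignments exist with Aisha as Aa or aa.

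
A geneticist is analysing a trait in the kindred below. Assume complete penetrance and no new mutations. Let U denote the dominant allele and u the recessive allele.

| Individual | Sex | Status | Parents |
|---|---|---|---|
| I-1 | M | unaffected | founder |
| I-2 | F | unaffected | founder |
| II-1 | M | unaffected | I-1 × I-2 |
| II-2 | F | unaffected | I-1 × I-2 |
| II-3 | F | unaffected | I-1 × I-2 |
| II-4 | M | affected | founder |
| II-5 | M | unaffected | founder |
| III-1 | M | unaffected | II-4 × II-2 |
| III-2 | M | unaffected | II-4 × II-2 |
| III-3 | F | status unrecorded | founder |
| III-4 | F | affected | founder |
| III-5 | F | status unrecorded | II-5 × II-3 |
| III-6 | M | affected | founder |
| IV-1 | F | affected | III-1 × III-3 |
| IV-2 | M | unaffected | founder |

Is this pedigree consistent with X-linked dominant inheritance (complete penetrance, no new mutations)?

A consistent assignment under X-linked dominant exists: I-1 X^u Y, I-2 X^u X^u, II-1 X^u Y, II-2 X^u X^u, II-3 X^u X^u, II-4 X^U Y, II-5 X^u Y, III-1 X^u Y, III-2 X^u Y, III-3 X^U X^U, III-4 X^U X^U, III-5 X^u X^u, III-6 X^U Y, IV-1 X^U X^u, IV-2 X^u Y.
In this assignment every recorded phenotype matches its genotype and every non-founder's genotype is obtainable from its parents' genotypes, so the pedigree is consistent.

Yes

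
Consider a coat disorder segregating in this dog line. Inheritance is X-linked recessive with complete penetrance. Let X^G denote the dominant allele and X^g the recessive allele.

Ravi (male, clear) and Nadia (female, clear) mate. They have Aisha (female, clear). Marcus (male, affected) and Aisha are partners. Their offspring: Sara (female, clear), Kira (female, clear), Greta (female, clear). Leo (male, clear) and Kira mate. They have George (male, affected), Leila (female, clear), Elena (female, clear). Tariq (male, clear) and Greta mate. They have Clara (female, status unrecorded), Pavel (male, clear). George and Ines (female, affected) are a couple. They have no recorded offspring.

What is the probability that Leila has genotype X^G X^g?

Leo is clear, so Leo is X^G Y.
Kira is clear so carries G and received g from Marcus (X^g Y), so Kira is X^G X^g.
Their cross gives offspring ratios 1/2 X^G X^G : 1/2 X^G X^g. Conditioning on Leila being clear, P(X^G X^g) = 1/2 / 1 = 1/2.

1/2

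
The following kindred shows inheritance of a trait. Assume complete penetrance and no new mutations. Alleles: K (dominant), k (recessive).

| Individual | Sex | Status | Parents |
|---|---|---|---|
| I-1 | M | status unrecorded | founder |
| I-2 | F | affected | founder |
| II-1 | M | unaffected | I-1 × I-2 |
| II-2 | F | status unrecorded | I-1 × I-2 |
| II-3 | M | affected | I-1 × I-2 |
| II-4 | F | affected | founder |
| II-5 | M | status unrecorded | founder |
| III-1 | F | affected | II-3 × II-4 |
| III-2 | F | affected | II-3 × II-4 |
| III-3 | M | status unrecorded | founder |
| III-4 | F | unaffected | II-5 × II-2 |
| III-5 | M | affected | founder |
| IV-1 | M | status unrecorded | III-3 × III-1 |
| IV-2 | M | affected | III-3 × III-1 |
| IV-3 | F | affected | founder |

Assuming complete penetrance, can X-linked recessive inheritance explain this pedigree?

Under X-linked recessive, II-1 (unaffected, male) cannot arise from I-1 (unrecorded) × I-2 (affected).

No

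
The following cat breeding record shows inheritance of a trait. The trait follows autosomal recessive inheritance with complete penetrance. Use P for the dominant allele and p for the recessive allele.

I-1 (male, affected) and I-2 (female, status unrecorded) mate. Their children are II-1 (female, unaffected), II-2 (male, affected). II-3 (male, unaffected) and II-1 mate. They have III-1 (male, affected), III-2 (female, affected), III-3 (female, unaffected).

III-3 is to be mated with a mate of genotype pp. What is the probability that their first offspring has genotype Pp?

2/3

II-3 is unaffected so carries P and passed p to III-1 (pp), so II-3 is Pp.
II-1 is unaffected so carries P and received p from I-1 (pp), so II-1 is Pp.
III-3 is an unaffected offspring of II-3 (Pp) × II-1 (Pp), whose cross gives 1/4 PP : 1/2 Pp : 1/4 pp; conditioning on being unaffected, III-3 is PP with probability 1/3, Pp with probability 2/3.
Summing over parental genotype combinations, P(offspring has genotype Pp) = 1/3·1 + 2/3·1/2 = 2/3.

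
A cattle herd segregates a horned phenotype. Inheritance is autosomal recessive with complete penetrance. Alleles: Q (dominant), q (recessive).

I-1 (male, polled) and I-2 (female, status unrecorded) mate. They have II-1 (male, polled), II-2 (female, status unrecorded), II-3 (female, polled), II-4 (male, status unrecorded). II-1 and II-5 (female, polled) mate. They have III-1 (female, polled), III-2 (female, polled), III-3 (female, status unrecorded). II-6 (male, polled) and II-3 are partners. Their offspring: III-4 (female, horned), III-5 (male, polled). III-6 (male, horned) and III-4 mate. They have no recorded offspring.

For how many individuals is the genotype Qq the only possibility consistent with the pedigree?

Obligate heterozygotes: II-3 is polled so carries Q and passed q to III-4 (qq), so II-3 is Qq; II-6 is polled so carries Q and passed q to III-4 (qq), so II-6 is Qq.
Every other individual is either homozygous by phenotype or has at least one consistent homozygous assignment, so the count is 2.

2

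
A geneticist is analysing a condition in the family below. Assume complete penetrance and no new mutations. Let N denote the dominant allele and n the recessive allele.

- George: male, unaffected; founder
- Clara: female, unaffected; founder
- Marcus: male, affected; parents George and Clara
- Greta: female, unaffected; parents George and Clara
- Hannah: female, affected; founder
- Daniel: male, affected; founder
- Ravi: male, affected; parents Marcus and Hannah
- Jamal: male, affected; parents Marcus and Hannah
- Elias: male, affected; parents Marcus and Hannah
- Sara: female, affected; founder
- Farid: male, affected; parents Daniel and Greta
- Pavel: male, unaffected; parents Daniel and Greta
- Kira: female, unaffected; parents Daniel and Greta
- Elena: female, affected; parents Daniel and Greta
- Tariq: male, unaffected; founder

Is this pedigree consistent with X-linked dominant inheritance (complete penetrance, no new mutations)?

No

Under X-linked dominant, Marcus (affected, male) cannot arise from George (unaffected) × Clara (unaffected).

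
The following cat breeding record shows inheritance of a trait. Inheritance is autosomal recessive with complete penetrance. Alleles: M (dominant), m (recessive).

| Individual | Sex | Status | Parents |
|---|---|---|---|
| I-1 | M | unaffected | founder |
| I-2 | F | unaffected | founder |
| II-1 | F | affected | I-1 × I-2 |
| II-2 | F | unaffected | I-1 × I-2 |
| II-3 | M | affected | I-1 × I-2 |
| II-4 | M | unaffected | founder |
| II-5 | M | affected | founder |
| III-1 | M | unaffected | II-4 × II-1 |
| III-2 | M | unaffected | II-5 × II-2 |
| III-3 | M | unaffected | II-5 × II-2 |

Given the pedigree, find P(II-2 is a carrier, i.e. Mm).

1/3

I-1 is unaffected so carries M and passed m to II-1 (mm), so I-1 is Mm.
I-2 is unaffected so carries M and passed m to II-1 (mm), so I-2 is Mm.
Their cross gives offspring ratios 1/4 MM : 1/2 Mm : 1/4 mm. Conditioning on II-2 being unaffected, P(Mm) = 1/2 / 3/4 = 2/3 before taking II-2's own offspring into account.
II-5 is affected, so II-5 is mm.
Now use II-2's offspring. Probability of each recorded status — unaffected son III-2: 1/2 if II-2 is Mm, 1 if MM; unaffected son III-3: 1/2 if II-2 is Mm, 1 if MM.
Bayes: P(Mm) = 2/3·1/4 / (2/3·1/4 + 1/3·1) = 1/3.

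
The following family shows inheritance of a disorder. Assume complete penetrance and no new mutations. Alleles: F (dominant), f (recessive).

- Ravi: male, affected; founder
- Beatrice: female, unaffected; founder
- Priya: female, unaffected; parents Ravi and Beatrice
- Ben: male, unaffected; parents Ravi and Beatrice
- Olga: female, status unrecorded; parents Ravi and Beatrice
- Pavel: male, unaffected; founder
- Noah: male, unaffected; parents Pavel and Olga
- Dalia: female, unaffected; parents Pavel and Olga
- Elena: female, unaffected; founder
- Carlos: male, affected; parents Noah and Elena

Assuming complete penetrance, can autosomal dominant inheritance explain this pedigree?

No

Under autosomal dominant, Carlos (affected, male) cannot arise from Noah (unaffected) × Elena (unaffected).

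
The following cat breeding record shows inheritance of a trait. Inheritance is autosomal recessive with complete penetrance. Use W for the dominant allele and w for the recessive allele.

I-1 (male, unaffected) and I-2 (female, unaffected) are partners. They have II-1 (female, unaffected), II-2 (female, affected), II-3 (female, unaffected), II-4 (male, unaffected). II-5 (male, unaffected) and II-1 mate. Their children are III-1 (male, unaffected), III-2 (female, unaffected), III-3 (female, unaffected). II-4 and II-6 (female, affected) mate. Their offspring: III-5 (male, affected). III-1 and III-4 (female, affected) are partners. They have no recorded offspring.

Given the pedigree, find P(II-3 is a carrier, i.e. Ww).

I-1 is unaffected so carries W and passed w to II-2 (ww), so I-1 is Ww.
I-2 is unaffected so carries W and passed w to II-2 (ww), so I-2 is Ww.
Their cross gives offspring ratios 1/4 WW : 1/2 Ww : 1/4 ww. Conditioning on II-3 being unaffected, P(Ww) = 1/2 / 3/4 = 2/3.

2/3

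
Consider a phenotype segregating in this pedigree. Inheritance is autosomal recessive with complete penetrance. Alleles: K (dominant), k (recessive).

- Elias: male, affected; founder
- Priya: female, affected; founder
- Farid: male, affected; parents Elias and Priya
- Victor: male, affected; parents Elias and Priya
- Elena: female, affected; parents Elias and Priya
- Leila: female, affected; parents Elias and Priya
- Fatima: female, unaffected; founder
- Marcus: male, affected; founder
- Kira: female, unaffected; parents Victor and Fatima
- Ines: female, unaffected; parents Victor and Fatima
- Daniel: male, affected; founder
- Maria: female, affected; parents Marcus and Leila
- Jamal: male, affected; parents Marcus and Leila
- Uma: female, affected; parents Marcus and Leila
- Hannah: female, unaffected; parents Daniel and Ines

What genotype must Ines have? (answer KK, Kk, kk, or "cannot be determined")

Kk

From phenotype alone, Ines is KK or Kk.
Ines is unaffected so carries K and received k from Victor (kk), so Ines is Kk.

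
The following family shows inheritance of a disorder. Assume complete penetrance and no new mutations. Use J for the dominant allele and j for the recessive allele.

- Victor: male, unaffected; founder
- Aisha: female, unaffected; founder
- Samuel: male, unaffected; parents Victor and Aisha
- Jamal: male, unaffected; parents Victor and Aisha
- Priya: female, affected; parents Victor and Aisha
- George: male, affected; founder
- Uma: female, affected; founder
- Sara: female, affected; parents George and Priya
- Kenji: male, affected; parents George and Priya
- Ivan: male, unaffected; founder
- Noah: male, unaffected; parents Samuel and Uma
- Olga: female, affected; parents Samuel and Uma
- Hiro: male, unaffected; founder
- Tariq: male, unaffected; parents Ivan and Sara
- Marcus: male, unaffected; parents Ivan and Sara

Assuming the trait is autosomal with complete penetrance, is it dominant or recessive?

Victor and Aisha are both unaffected yet have an affected child Priya. Under dominance, an affected child requires at least one affected parent, so the trait cannot be dominant.

recessive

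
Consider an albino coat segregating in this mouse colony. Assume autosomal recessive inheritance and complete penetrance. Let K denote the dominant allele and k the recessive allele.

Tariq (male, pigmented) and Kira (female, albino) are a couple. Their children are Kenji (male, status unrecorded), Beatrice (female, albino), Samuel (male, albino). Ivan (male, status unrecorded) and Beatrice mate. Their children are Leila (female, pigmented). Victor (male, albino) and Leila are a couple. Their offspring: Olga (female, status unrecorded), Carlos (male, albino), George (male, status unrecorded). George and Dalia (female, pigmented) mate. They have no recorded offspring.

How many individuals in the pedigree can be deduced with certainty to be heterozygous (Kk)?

2

Obligate heterozygotes: Tariq is pigmented so carries K and passed k to Beatrice (kk), so Tariq is Kk; Leila is pigmented so carries K and received k from Beatrice (kk), so Leila is Kk.
Every other individual is either homozygous by phenotype or has at least one consistent homozygous assignment, so the count is 2.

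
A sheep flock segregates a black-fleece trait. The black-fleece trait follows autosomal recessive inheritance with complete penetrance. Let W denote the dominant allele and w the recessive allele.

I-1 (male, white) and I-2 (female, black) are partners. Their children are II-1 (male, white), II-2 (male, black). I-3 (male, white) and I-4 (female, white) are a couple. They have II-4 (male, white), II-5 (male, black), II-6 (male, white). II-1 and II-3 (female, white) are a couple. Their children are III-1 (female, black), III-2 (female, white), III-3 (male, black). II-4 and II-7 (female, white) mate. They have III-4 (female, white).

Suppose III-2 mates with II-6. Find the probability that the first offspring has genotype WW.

II-1 is white so carries W and received w from I-2 (ww), so II-1 is Ww.
II-3 is white so carries W and passed w to III-1 (ww), so II-3 is Ww.
III-2 is a white offspring of II-1 (Ww) × II-3 (Ww), whose cross gives 1/4 WW : 1/2 Ww : 1/4 ww; conditioning on being white, III-2 is WW with probability 1/3, Ww with probability 2/3.
I-3 is white so carries W and passed w to II-5 (ww), so I-3 is Ww.
I-4 is white so carries W and passed w to II-5 (ww), so I-4 is Ww.
II-6 is a white offspring of I-3 (Ww) × I-4 (Ww), whose cross gives 1/4 WW : 1/2 Ww : 1/4 ww; conditioning on being white, II-6 is WW with probability 1/3, Ww with probability 2/3.
Summing over parental genotype combinations, P(offspring has genotype WW) = 1/9·1 + 2/9·1/2 + 2/9·1/2 + 4/9·1/4 = 4/9.

4/9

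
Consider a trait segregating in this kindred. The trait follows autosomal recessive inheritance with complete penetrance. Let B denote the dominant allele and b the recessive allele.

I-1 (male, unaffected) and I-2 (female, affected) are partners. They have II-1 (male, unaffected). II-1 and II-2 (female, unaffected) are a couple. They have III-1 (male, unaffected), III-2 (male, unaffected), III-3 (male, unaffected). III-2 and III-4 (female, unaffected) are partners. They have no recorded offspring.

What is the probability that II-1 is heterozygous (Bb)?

1

II-1 is unaffected so carries B and received b from I-2 (bb), so II-1 is Bb, giving P(Bb) = 1.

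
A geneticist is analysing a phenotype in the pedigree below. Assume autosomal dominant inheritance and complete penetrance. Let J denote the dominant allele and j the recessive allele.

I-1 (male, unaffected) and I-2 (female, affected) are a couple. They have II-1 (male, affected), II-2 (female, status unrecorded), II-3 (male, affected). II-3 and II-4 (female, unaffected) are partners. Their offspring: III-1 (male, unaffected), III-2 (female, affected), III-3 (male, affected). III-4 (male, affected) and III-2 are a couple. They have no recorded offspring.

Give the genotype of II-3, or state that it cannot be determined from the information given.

Jj

From phenotype alone, II-3 is JJ or Jj.
II-3 is affected so carries J and received j from I-1 (jj), so II-3 is Jj.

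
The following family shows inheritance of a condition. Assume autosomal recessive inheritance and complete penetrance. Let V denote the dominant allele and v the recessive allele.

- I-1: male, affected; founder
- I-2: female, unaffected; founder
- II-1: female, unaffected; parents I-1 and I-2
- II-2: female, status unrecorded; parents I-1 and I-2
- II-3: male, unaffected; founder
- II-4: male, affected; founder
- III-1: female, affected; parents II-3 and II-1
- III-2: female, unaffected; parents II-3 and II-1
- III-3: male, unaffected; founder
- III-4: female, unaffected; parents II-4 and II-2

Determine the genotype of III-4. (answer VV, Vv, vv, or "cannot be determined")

From phenotype alone, III-4 is VV or Vv.
III-4 is unaffected so carries V and received v from II-4 (vv), so III-4 is Vv.

Vv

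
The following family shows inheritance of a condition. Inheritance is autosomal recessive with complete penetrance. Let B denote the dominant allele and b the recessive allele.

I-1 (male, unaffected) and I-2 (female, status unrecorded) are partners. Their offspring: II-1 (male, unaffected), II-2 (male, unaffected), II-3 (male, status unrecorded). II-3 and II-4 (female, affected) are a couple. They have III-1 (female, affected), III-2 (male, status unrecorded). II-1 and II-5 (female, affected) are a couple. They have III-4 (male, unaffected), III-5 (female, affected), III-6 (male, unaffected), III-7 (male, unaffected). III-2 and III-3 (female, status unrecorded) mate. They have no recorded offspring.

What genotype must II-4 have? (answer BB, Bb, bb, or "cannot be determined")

bb

II-4 is affected, so II-4 is bb.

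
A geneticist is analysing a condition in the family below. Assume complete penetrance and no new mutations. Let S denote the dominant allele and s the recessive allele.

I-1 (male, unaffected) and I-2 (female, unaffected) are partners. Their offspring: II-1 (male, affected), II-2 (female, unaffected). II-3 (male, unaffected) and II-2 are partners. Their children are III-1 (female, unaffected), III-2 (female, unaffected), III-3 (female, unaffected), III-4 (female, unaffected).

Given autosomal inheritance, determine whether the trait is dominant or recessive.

I-1 and I-2 are both unaffected yet have an affected child II-1. Under dominance, an affected child requires at least one affected parent, so the trait cannot be dominant.

recessive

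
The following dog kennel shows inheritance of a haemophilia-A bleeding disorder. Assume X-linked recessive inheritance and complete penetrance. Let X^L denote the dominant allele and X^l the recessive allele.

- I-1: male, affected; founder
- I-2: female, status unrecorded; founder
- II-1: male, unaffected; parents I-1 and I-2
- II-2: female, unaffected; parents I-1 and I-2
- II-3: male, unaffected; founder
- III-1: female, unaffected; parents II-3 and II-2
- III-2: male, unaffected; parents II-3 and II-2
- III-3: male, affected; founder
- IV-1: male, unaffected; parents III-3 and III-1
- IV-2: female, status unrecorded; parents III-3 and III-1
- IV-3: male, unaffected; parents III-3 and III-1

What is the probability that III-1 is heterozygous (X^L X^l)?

II-3 is unaffected, so II-3 is X^L Y.
II-2 is unaffected so carries L and received l from I-1 (X^l Y), so II-2 is X^L X^l.
Their cross gives offspring ratios 1/2 X^L X^L : 1/2 X^L X^l. Conditioning on III-1 being unaffected, P(X^L X^l) = 1/2 / 1 = 1/2 before taking III-1's own offspring into account.
III-3 is affected, so III-3 is X^l Y.
Now use III-1's offspring. Probability of each recorded status — unaffected son IV-1: 1/2 if III-1 is X^L X^l, 1 if X^L X^L; unaffected son IV-3: 1/2 if III-1 is X^L X^l, 1 if X^L X^L. (IV-2: equally likely either way, so uninformative.)
Bayes: P(X^L X^l) = 1/2·1/4 / (1/2·1/4 + 1/2·1) = 1/5.

1/5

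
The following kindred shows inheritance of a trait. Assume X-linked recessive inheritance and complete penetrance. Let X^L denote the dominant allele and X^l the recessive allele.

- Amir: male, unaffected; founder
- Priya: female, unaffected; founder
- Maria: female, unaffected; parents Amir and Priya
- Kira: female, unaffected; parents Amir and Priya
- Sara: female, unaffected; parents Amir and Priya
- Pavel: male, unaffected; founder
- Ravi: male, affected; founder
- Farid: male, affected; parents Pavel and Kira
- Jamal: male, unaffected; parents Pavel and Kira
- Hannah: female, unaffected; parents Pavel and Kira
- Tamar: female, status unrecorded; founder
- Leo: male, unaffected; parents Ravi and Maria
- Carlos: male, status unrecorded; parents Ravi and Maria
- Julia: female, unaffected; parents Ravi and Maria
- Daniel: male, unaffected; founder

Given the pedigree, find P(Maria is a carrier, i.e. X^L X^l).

Amir is unaffected, so Amir is X^L Y.
Priya is unaffected so carries L and passed l to Kira (X^L X^l, whose L came from Amir), so Priya is X^L X^l.
Their cross gives offspring ratios 1/2 X^L X^L : 1/2 X^L X^l. Conditioning on Maria being unaffected, P(X^L X^l) = 1/2 / 1 = 1/2 before taking Maria's own offspring into account.
Ravi is affected, so Ravi is X^l Y.
Now use Maria's offspring. Probability of each recorded status — unaffected son Leo: 1/2 if Maria is X^L X^l, 1 if X^L X^L; unaffected daughter Julia: 1/2 if Maria is X^L X^l, 1 if X^L X^L. (Carlos: equally likely either way, so uninformative.)
Bayes: P(X^L X^l) = 1/2·1/4 / (1/2·1/4 + 1/2·1) = 1/5.

1/5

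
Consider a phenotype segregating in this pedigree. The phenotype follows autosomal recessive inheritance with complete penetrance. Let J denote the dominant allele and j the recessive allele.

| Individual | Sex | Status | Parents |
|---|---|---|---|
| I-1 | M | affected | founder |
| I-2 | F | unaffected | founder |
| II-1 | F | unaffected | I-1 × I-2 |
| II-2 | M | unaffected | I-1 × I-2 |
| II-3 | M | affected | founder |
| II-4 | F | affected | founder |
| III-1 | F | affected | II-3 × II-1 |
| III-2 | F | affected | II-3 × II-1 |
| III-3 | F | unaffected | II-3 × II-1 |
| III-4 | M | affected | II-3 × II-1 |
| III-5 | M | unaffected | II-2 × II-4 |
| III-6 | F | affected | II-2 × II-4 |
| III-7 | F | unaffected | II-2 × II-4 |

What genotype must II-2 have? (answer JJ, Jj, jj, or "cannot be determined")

Jj

From phenotype alone, II-2 is JJ or Jj.
II-2 is unaffected so carries J and received j from I-1 (jj), so II-2 is Jj.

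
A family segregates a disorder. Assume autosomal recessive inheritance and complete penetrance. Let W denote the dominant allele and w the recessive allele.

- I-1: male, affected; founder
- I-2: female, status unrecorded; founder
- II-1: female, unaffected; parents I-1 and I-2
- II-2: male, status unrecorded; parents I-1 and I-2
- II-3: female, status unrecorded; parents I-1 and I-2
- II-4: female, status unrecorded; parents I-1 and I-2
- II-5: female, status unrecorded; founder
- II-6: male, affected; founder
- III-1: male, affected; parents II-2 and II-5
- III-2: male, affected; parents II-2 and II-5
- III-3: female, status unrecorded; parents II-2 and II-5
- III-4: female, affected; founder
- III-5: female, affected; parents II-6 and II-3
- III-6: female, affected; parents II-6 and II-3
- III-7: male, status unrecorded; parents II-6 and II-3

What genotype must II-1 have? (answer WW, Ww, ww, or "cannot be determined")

Ww

From phenotype alone, II-1 is WW or Ww.
II-1 is unaffected so carries W and received w from I-1 (ww), so II-1 is Ww.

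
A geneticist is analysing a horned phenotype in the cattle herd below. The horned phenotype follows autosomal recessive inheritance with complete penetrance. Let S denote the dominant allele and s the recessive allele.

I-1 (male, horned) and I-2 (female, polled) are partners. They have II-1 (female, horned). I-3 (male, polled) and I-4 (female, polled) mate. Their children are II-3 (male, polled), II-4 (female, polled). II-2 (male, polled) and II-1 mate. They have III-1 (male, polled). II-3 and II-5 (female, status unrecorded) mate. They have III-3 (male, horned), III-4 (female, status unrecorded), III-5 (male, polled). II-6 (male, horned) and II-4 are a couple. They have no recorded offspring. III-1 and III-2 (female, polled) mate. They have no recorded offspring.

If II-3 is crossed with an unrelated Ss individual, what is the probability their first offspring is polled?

II-3 is polled so carries S and passed s to III-3 (ss), so II-3 is Ss.
The cross gives 1/4 SS : 1/2 Ss : 1/4 ss, so P(offspring is polled) = 3/4.

3/4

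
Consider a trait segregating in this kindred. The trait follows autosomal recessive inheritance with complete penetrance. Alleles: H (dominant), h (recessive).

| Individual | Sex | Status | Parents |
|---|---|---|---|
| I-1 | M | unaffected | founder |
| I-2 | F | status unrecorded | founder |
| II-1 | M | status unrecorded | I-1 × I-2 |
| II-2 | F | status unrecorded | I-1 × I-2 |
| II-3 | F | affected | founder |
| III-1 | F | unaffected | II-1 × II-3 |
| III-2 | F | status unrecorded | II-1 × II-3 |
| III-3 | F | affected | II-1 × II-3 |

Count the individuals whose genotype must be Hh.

2

Obligate heterozygotes: II-1 passed H to III-1 (Hh, whose h came from II-3) and passed h to III-3 (hh), so II-1 is Hh; III-1 is unaffected so carries H and received h from II-3 (hh), so III-1 is Hh.
Every other individual is either homozygous by phenotype or has at least one consistent homozygous assignment, so the count is 2.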